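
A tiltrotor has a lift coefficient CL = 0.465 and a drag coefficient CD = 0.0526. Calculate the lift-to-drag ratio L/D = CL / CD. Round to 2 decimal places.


Step 1: L/D = CL / CD = 0.465 / 0.0526
Step 2: L/D = 8.84

8.84


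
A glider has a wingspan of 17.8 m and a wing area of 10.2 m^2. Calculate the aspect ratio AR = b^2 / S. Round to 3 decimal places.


Step 1: b^2 = 17.8^2 = 316.84
Step 2: AR = 316.84 / 10.2 = 31.063

31.063


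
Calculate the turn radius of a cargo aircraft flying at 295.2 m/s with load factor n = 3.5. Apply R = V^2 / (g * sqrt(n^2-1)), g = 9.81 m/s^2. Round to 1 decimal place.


Step 1: V^2 = 295.2^2 = 87143.04
Step 2: n^2 - 1 = 3.5^2 - 1 = 11.25
Step 3: sqrt(11.25) = 3.354102
Step 4: R = 87143.04 / (9.81 * 3.354102) = 2648.4 m

2648.4


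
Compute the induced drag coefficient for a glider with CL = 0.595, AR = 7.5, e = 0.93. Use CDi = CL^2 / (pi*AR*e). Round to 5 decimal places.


Step 1: CL^2 = 0.595^2 = 0.354025
Step 2: pi * AR * e = 3.14159 * 7.5 * 0.93 = 21.912609
Step 3: CDi = 0.354025 / 21.912609 = 0.01616

0.01616


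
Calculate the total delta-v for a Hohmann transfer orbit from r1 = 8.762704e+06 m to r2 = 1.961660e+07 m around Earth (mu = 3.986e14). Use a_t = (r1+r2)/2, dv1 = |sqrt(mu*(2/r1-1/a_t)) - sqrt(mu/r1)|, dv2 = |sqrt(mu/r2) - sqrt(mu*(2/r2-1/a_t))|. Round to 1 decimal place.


Step 1: Transfer semi-major axis a_t = (8.762704e+06 + 1.961660e+07) / 2 = 1.418965e+07 m
Step 2: v1 (circular at r1) = sqrt(mu/r1) = 6744.5 m/s
Step 3: v_t1 = sqrt(mu*(2/r1 - 1/a_t)) = 7930.04 m/s
Step 4: dv1 = |7930.04 - 6744.5| = 1185.55 m/s
Step 5: v2 (circular at r2) = 4507.72 m/s, v_t2 = 3542.34 m/s
Step 6: dv2 = |4507.72 - 3542.34| = 965.38 m/s
Step 7: Total delta-v = 1185.55 + 965.38 = 2150.9 m/s

2150.9


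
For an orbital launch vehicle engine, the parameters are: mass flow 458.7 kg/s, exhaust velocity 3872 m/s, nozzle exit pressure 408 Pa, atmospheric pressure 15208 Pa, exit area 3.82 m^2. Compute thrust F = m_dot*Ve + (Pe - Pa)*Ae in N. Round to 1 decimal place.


Step 1: Momentum thrust = m_dot * Ve = 458.7 * 3872 = 1776086.4 N
Step 2: Pressure thrust = (Pe - Pa) * Ae = (408 - 15208) * 3.82 = -56536.00 N
Step 3: Total thrust F = 1776086.4 + -56536.00 = 1719550.4 N

1719550.4


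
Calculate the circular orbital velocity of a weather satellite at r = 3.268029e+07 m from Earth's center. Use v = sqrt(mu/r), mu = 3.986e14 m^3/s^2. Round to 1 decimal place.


Step 1: mu / r = 3.986e14 / 3.268029e+07 = 12196954.1886
Step 2: v = sqrt(12196954.1886) = 3492.4 m/s

3492.4


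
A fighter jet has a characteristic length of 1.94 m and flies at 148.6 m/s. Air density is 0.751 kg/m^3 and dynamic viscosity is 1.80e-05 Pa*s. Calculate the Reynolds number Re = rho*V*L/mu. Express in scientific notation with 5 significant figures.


Step 1: Numerator = rho * V * L = 0.751 * 148.6 * 1.94 = 216.501284
Step 2: Re = 216.501284 / 1.80e-05
Step 3: Re = 1.2028e+07

1.2028e+07


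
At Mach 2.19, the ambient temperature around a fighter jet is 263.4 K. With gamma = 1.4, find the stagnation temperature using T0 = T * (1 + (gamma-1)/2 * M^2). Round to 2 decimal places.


Step 1: (gamma-1)/2 = 0.2
Step 2: M^2 = 4.7961
Step 3: 1 + 0.2 * 4.7961 = 1.95922
Step 4: T0 = 263.4 * 1.95922 = 516.06 K

516.06


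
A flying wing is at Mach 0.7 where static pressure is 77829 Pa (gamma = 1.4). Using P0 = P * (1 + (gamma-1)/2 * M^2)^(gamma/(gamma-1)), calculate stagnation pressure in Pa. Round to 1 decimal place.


Step 1: (gamma-1)/2 * M^2 = 0.2 * 0.49 = 0.098
Step 2: 1 + 0.098 = 1.098
Step 3: Exponent gamma/(gamma-1) = 3.5
Step 4: P0 = 77829 * 1.098^3.5 = 107956.7 Pa

107956.7


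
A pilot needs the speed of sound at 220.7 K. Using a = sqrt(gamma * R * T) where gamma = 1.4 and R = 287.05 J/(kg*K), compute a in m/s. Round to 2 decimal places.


Step 1: gamma * R * T = 1.4 * 287.05 * 220.7 = 88692.709
Step 2: a = sqrt(88692.709) = 297.81 m/s

297.81


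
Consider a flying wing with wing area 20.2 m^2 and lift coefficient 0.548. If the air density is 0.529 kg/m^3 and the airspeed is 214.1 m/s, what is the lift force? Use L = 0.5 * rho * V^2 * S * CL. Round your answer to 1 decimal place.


Step 1: Calculate dynamic pressure q = 0.5 * 0.529 * 214.1^2 = 0.5 * 0.529 * 45838.81 = 12124.3652 Pa
Step 2: Multiply by wing area and lift coefficient: L = 12124.3652 * 20.2 * 0.548
Step 3: L = 244912.1779 * 0.548 = 134211.9 N

134211.9


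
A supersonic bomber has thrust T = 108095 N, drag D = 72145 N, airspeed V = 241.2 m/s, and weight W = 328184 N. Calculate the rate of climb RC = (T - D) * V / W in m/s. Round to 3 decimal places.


Step 1: Excess thrust = T - D = 108095 - 72145 = 35950 N
Step 2: Excess power = 35950 * 241.2 = 8671140.0 W
Step 3: RC = 8671140.0 / 328184 = 26.422 m/s

26.422


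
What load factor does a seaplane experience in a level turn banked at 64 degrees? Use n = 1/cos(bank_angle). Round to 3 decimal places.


Step 1: Convert 64 degrees to radians = 1.117011
Step 2: cos(64 deg) = 0.438371
Step 3: n = 1 / 0.438371 = 2.281

2.281


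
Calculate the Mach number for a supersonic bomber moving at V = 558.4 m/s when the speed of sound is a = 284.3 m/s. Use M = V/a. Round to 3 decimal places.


Step 1: M = V / a = 558.4 / 284.3
Step 2: M = 1.964

1.964


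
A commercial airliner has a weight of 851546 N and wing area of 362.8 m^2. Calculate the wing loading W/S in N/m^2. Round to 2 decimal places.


Step 1: Wing loading = W / S = 851546 / 362.8
Step 2: Wing loading = 2347.15 N/m^2

2347.15


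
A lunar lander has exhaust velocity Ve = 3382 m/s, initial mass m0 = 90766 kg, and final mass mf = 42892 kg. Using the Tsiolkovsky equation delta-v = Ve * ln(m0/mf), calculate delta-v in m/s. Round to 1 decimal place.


Step 1: Mass ratio m0/mf = 90766 / 42892 = 2.116152
Step 2: ln(2.116152) = 0.749599
Step 3: delta-v = 3382 * 0.749599 = 2535.1 m/s

2535.1


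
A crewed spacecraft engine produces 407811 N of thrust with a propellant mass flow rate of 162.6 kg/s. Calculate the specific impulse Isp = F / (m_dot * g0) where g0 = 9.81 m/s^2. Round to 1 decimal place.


Step 1: m_dot * g0 = 162.6 * 9.81 = 1595.11
Step 2: Isp = 407811 / 1595.11 = 255.7 s

255.7


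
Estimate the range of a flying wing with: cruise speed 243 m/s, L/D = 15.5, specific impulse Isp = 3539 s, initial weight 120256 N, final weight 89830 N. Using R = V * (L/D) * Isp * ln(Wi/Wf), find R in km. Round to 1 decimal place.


Step 1: Coefficient = V * (L/D) * Isp = 243 * 15.5 * 3539 = 13329643.5 m
Step 2: Wi/Wf = 120256 / 89830 = 1.338706
Step 3: ln(1.338706) = 0.291704
Step 4: R = 13329643.5 * 0.291704 = 3888307.8 m = 3888.3 km

3888.3


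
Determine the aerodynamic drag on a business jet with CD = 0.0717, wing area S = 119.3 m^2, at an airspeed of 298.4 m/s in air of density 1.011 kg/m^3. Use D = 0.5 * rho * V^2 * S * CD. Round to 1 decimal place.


Step 1: Dynamic pressure q = 0.5 * 1.011 * 298.4^2 = 45011.0141 Pa
Step 2: Drag D = q * S * CD = 45011.0141 * 119.3 * 0.0717
Step 3: D = 385015.7 N

385015.7


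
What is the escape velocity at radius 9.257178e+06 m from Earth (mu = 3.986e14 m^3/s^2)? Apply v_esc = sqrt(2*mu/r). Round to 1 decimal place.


Step 1: 2*mu/r = 2 * 3.986e14 / 9.257178e+06 = 86116957.0251
Step 2: v_esc = sqrt(86116957.0251) = 9279.9 m/s

9279.9


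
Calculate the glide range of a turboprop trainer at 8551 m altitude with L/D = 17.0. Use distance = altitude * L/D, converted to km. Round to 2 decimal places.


Step 1: Glide distance = altitude * L/D = 8551 * 17.0 = 145367.0 m
Step 2: Convert to km: 145367.0 / 1000 = 145.37 km

145.37


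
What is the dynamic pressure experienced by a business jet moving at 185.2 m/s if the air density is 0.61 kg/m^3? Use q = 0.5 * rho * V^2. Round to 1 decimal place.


Step 1: V^2 = 185.2^2 = 34299.04
Step 2: q = 0.5 * 0.61 * 34299.04
Step 3: q = 10461.2 Pa

10461.2


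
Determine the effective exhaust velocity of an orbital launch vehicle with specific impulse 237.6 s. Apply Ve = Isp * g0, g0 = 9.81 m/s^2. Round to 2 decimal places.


Step 1: Ve = Isp * g0 = 237.6 * 9.81
Step 2: Ve = 2330.86 m/s

2330.86


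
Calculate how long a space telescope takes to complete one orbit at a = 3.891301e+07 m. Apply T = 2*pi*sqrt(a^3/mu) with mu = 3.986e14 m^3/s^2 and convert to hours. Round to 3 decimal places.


Step 1: a^3 / mu = 5.892295e+22 / 3.986e14 = 1.478248e+08
Step 2: sqrt(1.478248e+08) = 12158.3206 s
Step 3: T = 2*pi * 12158.3206 = 76392.98 s
Step 4: T in hours = 76392.98 / 3600 = 21.220 hours

21.220


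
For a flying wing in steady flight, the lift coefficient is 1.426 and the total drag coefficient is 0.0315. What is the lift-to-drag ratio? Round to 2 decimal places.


Step 1: L/D = CL / CD = 1.426 / 0.0315
Step 2: L/D = 45.27

45.27


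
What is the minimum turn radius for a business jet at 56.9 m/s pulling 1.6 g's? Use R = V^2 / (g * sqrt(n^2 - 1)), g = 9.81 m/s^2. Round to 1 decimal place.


Step 1: V^2 = 56.9^2 = 3237.61
Step 2: n^2 - 1 = 1.6^2 - 1 = 1.56
Step 3: sqrt(1.56) = 1.249
Step 4: R = 3237.61 / (9.81 * 1.249) = 264.2 m

264.2


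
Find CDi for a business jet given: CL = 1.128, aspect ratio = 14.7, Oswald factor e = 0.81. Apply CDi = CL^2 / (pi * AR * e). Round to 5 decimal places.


Step 1: CL^2 = 1.128^2 = 1.272384
Step 2: pi * AR * e = 3.14159 * 14.7 * 0.81 = 37.406944
Step 3: CDi = 1.272384 / 37.406944 = 0.03401

0.03401


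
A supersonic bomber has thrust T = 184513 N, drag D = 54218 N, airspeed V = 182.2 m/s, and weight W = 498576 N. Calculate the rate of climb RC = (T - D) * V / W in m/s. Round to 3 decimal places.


Step 1: Excess thrust = T - D = 184513 - 54218 = 130295 N
Step 2: Excess power = 130295 * 182.2 = 23739749.0 W
Step 3: RC = 23739749.0 / 498576 = 47.615 m/s

47.615


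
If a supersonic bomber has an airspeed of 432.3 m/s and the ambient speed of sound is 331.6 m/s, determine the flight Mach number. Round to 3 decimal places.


Step 1: M = V / a = 432.3 / 331.6
Step 2: M = 1.304

1.304


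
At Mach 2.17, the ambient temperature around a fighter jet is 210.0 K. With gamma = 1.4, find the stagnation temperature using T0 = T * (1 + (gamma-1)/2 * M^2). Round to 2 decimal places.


Step 1: (gamma-1)/2 = 0.2
Step 2: M^2 = 4.7089
Step 3: 1 + 0.2 * 4.7089 = 1.94178
Step 4: T0 = 210.0 * 1.94178 = 407.77 K

407.77


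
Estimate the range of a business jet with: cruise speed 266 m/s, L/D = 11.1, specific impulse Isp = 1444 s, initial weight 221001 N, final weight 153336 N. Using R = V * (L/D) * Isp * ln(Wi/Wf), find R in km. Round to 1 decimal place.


Step 1: Coefficient = V * (L/D) * Isp = 266 * 11.1 * 1444 = 4263554.4 m
Step 2: Wi/Wf = 221001 / 153336 = 1.441286
Step 3: ln(1.441286) = 0.365536
Step 4: R = 4263554.4 * 0.365536 = 1558481.1 m = 1558.5 km

1558.5


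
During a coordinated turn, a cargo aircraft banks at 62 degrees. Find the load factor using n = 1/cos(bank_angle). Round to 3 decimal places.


Step 1: Convert 62 degrees to radians = 1.082104
Step 2: cos(62 deg) = 0.469472
Step 3: n = 1 / 0.469472 = 2.130

2.130


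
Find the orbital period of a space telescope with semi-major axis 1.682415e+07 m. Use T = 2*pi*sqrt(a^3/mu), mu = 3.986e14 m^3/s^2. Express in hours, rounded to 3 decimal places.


Step 1: a^3 / mu = 4.762110e+21 / 3.986e14 = 1.194709e+07
Step 2: sqrt(1.194709e+07) = 3456.4561 s
Step 3: T = 2*pi * 3456.4561 = 21717.55 s
Step 4: T in hours = 21717.55 / 3600 = 6.033 hours

6.033


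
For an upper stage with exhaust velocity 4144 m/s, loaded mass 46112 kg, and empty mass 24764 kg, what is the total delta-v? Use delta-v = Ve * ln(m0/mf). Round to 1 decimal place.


Step 1: Mass ratio m0/mf = 46112 / 24764 = 1.862058
Step 2: ln(1.862058) = 0.621682
Step 3: delta-v = 4144 * 0.621682 = 2576.3 m/s

2576.3


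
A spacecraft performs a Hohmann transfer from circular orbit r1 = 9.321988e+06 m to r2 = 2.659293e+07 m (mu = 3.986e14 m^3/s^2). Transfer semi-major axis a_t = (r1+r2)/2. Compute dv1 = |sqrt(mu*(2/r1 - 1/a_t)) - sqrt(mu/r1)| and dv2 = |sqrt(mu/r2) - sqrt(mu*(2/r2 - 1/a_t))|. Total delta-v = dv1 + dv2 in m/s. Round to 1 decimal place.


Step 1: Transfer semi-major axis a_t = (9.321988e+06 + 2.659293e+07) / 2 = 1.795746e+07 m
Step 2: v1 (circular at r1) = sqrt(mu/r1) = 6539.05 m/s
Step 3: v_t1 = sqrt(mu*(2/r1 - 1/a_t)) = 7957.47 m/s
Step 4: dv1 = |7957.47 - 6539.05| = 1418.42 m/s
Step 5: v2 (circular at r2) = 3871.56 m/s, v_t2 = 2789.44 m/s
Step 6: dv2 = |3871.56 - 2789.44| = 1082.11 m/s
Step 7: Total delta-v = 1418.42 + 1082.11 = 2500.5 m/s

2500.5


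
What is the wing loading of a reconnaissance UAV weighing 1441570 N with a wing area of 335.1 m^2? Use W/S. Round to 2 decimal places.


Step 1: Wing loading = W / S = 1441570 / 335.1
Step 2: Wing loading = 4301.91 N/m^2

4301.91


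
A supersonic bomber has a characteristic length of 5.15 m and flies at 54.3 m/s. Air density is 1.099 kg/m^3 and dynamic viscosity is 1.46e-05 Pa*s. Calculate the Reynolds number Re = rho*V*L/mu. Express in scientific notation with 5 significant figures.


Step 1: Numerator = rho * V * L = 1.099 * 54.3 * 5.15 = 307.329855
Step 2: Re = 307.329855 / 1.46e-05
Step 3: Re = 2.1050e+07

2.1050e+07


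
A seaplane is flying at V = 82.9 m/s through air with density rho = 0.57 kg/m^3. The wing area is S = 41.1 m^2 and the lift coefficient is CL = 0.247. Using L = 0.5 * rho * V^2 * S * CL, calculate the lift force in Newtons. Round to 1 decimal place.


Step 1: Calculate dynamic pressure q = 0.5 * 0.57 * 82.9^2 = 0.5 * 0.57 * 6872.41 = 1958.6369 Pa
Step 2: Multiply by wing area and lift coefficient: L = 1958.6369 * 41.1 * 0.247
Step 3: L = 80499.9745 * 0.247 = 19883.5 N

19883.5


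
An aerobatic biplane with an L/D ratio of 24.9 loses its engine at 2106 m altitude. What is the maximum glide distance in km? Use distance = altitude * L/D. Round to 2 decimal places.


Step 1: Glide distance = altitude * L/D = 2106 * 24.9 = 52439.4 m
Step 2: Convert to km: 52439.4 / 1000 = 52.44 km

52.44


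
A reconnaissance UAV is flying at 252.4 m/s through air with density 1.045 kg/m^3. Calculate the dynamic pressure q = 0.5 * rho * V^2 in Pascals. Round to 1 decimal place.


Step 1: V^2 = 252.4^2 = 63705.76
Step 2: q = 0.5 * 1.045 * 63705.76
Step 3: q = 33286.3 Pa

33286.3


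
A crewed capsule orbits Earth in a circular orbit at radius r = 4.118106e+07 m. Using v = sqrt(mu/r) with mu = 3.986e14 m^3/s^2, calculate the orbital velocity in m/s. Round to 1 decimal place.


Step 1: mu / r = 3.986e14 / 4.118106e+07 = 9679206.8975
Step 2: v = sqrt(9679206.8975) = 3111.1 m/s

3111.1


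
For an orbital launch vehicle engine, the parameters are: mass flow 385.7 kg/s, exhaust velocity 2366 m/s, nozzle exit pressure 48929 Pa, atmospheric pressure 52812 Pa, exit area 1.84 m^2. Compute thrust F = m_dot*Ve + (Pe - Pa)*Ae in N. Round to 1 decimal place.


Step 1: Momentum thrust = m_dot * Ve = 385.7 * 2366 = 912566.2 N
Step 2: Pressure thrust = (Pe - Pa) * Ae = (48929 - 52812) * 1.84 = -7144.72 N
Step 3: Total thrust F = 912566.2 + -7144.72 = 905421.5 N

905421.5


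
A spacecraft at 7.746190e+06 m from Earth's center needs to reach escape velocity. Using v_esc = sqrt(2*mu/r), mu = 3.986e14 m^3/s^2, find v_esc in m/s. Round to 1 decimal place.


Step 1: 2*mu/r = 2 * 3.986e14 / 7.746190e+06 = 102915110.5253
Step 2: v_esc = sqrt(102915110.5253) = 10144.7 m/s

10144.7


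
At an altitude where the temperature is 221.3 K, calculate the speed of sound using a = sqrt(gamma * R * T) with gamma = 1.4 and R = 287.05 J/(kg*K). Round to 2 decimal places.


Step 1: gamma * R * T = 1.4 * 287.05 * 221.3 = 88933.831
Step 2: a = sqrt(88933.831) = 298.22 m/s

298.22


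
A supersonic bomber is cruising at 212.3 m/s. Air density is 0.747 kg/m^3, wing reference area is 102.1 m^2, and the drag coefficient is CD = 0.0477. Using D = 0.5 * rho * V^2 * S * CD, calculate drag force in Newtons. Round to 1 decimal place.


Step 1: Dynamic pressure q = 0.5 * 0.747 * 212.3^2 = 16834.1268 Pa
Step 2: Drag D = q * S * CD = 16834.1268 * 102.1 * 0.0477
Step 3: D = 81985.1 N

81985.1


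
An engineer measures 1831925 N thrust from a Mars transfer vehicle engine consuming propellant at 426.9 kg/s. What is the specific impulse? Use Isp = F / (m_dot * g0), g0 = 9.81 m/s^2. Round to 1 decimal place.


Step 1: m_dot * g0 = 426.9 * 9.81 = 4187.89
Step 2: Isp = 1831925 / 4187.89 = 437.4 s

437.4


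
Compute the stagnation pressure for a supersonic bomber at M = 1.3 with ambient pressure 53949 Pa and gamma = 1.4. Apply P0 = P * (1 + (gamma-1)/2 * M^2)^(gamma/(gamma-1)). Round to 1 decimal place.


Step 1: (gamma-1)/2 * M^2 = 0.2 * 1.69 = 0.338
Step 2: 1 + 0.338 = 1.338
Step 3: Exponent gamma/(gamma-1) = 3.5
Step 4: P0 = 53949 * 1.338^3.5 = 149478.9 Pa

149478.9


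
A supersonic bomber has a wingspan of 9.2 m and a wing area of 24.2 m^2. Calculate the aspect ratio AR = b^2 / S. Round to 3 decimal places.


Step 1: b^2 = 9.2^2 = 84.64
Step 2: AR = 84.64 / 24.2 = 3.498

3.498


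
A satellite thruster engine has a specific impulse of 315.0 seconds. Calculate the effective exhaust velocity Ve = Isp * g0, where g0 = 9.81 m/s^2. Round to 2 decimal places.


Step 1: Ve = Isp * g0 = 315.0 * 9.81
Step 2: Ve = 3090.15 m/s

3090.15


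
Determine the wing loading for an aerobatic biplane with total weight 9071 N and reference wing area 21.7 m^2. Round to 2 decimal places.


Step 1: Wing loading = W / S = 9071 / 21.7
Step 2: Wing loading = 418.02 N/m^2

418.02


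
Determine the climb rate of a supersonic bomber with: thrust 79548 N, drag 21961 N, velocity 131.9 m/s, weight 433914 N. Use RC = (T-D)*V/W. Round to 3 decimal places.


Step 1: Excess thrust = T - D = 79548 - 21961 = 57587 N
Step 2: Excess power = 57587 * 131.9 = 7595725.3 W
Step 3: RC = 7595725.3 / 433914 = 17.505 m/s

17.505


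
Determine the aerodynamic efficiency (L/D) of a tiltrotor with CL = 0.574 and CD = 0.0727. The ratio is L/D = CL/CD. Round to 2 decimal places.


Step 1: L/D = CL / CD = 0.574 / 0.0727
Step 2: L/D = 7.90

7.90


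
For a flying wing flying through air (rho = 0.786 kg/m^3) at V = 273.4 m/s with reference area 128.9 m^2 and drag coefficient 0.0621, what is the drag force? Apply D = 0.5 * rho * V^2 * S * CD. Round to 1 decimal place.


Step 1: Dynamic pressure q = 0.5 * 0.786 * 273.4^2 = 29375.7911 Pa
Step 2: Drag D = q * S * CD = 29375.7911 * 128.9 * 0.0621
Step 3: D = 235144.1 N

235144.1


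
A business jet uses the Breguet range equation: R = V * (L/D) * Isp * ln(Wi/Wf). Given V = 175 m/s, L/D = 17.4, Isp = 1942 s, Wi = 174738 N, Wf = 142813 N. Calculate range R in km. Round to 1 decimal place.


Step 1: Coefficient = V * (L/D) * Isp = 175 * 17.4 * 1942 = 5913390.0 m
Step 2: Wi/Wf = 174738 / 142813 = 1.223544
Step 3: ln(1.223544) = 0.201752
Step 4: R = 5913390.0 * 0.201752 = 1193036.1 m = 1193.0 km

1193.0


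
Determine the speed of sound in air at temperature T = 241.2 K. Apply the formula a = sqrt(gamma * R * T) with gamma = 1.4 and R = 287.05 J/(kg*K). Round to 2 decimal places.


Step 1: gamma * R * T = 1.4 * 287.05 * 241.2 = 96931.044
Step 2: a = sqrt(96931.044) = 311.34 m/s

311.34


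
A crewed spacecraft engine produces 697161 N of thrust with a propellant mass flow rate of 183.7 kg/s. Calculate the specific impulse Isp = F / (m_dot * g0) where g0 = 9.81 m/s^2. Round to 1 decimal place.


Step 1: m_dot * g0 = 183.7 * 9.81 = 1802.1
Step 2: Isp = 697161 / 1802.1 = 386.9 s

386.9


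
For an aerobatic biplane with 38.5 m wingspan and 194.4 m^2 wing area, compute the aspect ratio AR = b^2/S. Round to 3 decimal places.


Step 1: b^2 = 38.5^2 = 1482.25
Step 2: AR = 1482.25 / 194.4 = 7.625

7.625


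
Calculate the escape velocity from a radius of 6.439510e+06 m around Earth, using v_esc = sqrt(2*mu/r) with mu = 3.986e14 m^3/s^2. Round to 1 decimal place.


Step 1: 2*mu/r = 2 * 3.986e14 / 6.439510e+06 = 123798239.307
Step 2: v_esc = sqrt(123798239.307) = 11126.5 m/s

11126.5


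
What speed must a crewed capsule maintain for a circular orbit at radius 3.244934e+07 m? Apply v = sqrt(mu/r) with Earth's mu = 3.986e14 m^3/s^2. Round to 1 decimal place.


Step 1: mu / r = 3.986e14 / 3.244934e+07 = 12283762.9363
Step 2: v = sqrt(12283762.9363) = 3504.8 m/s

3504.8


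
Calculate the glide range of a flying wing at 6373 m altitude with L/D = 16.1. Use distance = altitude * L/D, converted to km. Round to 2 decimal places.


Step 1: Glide distance = altitude * L/D = 6373 * 16.1 = 102605.3 m
Step 2: Convert to km: 102605.3 / 1000 = 102.61 km

102.61


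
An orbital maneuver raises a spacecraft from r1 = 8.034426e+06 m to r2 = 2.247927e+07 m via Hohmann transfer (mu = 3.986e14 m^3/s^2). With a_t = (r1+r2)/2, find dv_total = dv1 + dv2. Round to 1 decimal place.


Step 1: Transfer semi-major axis a_t = (8.034426e+06 + 2.247927e+07) / 2 = 1.525685e+07 m
Step 2: v1 (circular at r1) = sqrt(mu/r1) = 7043.54 m/s
Step 3: v_t1 = sqrt(mu*(2/r1 - 1/a_t)) = 8549.68 m/s
Step 4: dv1 = |8549.68 - 7043.54| = 1506.14 m/s
Step 5: v2 (circular at r2) = 4210.93 m/s, v_t2 = 3055.78 m/s
Step 6: dv2 = |4210.93 - 3055.78| = 1155.14 m/s
Step 7: Total delta-v = 1506.14 + 1155.14 = 2661.3 m/s

2661.3


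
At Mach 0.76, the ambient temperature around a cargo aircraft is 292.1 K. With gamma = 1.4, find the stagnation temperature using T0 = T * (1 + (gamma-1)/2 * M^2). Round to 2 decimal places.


Step 1: (gamma-1)/2 = 0.2
Step 2: M^2 = 0.5776
Step 3: 1 + 0.2 * 0.5776 = 1.11552
Step 4: T0 = 292.1 * 1.11552 = 325.84 K

325.84


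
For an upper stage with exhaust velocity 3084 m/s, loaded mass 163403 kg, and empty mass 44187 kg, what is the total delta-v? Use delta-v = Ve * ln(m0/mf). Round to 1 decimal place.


Step 1: Mass ratio m0/mf = 163403 / 44187 = 3.697988
Step 2: ln(3.697988) = 1.307789
Step 3: delta-v = 3084 * 1.307789 = 4033.2 m/s

4033.2


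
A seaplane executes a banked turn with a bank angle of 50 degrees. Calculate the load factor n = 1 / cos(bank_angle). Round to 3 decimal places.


Step 1: Convert 50 degrees to radians = 0.872665
Step 2: cos(50 deg) = 0.642788
Step 3: n = 1 / 0.642788 = 1.556

1.556


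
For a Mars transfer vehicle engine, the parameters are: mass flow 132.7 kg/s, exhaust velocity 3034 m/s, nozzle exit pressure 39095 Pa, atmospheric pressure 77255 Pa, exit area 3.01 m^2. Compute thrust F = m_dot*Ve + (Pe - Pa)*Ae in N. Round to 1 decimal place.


Step 1: Momentum thrust = m_dot * Ve = 132.7 * 3034 = 402611.8 N
Step 2: Pressure thrust = (Pe - Pa) * Ae = (39095 - 77255) * 3.01 = -114861.60 N
Step 3: Total thrust F = 402611.8 + -114861.60 = 287750.2 N

287750.2


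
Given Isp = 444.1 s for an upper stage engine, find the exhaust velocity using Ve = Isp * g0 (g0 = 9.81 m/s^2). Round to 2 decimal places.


Step 1: Ve = Isp * g0 = 444.1 * 9.81
Step 2: Ve = 4356.62 m/s

4356.62


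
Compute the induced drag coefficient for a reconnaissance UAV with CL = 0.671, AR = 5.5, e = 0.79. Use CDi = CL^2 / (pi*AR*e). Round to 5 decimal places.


Step 1: CL^2 = 0.671^2 = 0.450241
Step 2: pi * AR * e = 3.14159 * 5.5 * 0.79 = 13.65022
Step 3: CDi = 0.450241 / 13.65022 = 0.03298

0.03298


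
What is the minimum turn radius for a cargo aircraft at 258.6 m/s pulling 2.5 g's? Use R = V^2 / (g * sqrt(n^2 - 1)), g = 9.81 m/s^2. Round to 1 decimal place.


Step 1: V^2 = 258.6^2 = 66873.96
Step 2: n^2 - 1 = 2.5^2 - 1 = 5.25
Step 3: sqrt(5.25) = 2.291288
Step 4: R = 66873.96 / (9.81 * 2.291288) = 2975.1 m

2975.1


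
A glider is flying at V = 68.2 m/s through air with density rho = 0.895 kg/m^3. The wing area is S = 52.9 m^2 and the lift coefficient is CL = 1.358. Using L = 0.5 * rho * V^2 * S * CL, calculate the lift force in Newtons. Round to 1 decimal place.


Step 1: Calculate dynamic pressure q = 0.5 * 0.895 * 68.2^2 = 0.5 * 0.895 * 4651.24 = 2081.4299 Pa
Step 2: Multiply by wing area and lift coefficient: L = 2081.4299 * 52.9 * 1.358
Step 3: L = 110107.6417 * 1.358 = 149526.2 N

149526.2


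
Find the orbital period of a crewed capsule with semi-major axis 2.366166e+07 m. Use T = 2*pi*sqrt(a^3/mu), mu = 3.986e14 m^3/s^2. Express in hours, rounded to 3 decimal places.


Step 1: a^3 / mu = 1.324755e+22 / 3.986e14 = 3.323520e+07
Step 2: sqrt(3.323520e+07) = 5764.9981 s
Step 3: T = 2*pi * 5764.9981 = 36222.55 s
Step 4: T in hours = 36222.55 / 3600 = 10.062 hours

10.062


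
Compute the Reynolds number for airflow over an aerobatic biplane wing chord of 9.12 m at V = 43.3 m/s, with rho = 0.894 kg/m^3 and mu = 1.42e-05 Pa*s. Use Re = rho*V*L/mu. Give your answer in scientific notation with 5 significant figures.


Step 1: Numerator = rho * V * L = 0.894 * 43.3 * 9.12 = 353.037024
Step 2: Re = 353.037024 / 1.42e-05
Step 3: Re = 2.4862e+07

2.4862e+07


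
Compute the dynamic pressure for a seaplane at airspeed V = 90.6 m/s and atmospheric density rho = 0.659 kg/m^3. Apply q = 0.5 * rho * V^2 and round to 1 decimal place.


Step 1: V^2 = 90.6^2 = 8208.36
Step 2: q = 0.5 * 0.659 * 8208.36
Step 3: q = 2704.7 Pa

2704.7


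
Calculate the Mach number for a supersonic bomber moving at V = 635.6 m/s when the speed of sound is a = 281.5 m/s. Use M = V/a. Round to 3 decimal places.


Step 1: M = V / a = 635.6 / 281.5
Step 2: M = 2.258

2.258


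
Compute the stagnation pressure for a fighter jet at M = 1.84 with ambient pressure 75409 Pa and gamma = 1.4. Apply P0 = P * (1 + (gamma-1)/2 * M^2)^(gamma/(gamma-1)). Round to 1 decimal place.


Step 1: (gamma-1)/2 * M^2 = 0.2 * 3.3856 = 0.67712
Step 2: 1 + 0.67712 = 1.67712
Step 3: Exponent gamma/(gamma-1) = 3.5
Step 4: P0 = 75409 * 1.67712^3.5 = 460678.2 Pa

460678.2


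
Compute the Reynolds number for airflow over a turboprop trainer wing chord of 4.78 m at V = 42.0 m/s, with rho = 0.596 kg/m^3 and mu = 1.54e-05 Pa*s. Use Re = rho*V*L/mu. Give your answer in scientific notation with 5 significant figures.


Step 1: Numerator = rho * V * L = 0.596 * 42.0 * 4.78 = 119.65296
Step 2: Re = 119.65296 / 1.54e-05
Step 3: Re = 7.7697e+06

7.7697e+06


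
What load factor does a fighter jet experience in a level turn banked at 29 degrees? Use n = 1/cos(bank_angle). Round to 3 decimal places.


Step 1: Convert 29 degrees to radians = 0.506145
Step 2: cos(29 deg) = 0.87462
Step 3: n = 1 / 0.87462 = 1.143

1.143


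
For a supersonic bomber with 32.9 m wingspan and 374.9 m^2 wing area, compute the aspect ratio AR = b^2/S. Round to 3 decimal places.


Step 1: b^2 = 32.9^2 = 1082.41
Step 2: AR = 1082.41 / 374.9 = 2.887

2.887


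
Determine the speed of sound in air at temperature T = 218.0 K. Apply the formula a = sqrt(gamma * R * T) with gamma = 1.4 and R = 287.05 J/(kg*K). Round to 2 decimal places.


Step 1: gamma * R * T = 1.4 * 287.05 * 218.0 = 87607.66
Step 2: a = sqrt(87607.66) = 295.99 m/s

295.99


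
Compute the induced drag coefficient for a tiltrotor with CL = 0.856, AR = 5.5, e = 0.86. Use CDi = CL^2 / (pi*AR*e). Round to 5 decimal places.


Step 1: CL^2 = 0.856^2 = 0.732736
Step 2: pi * AR * e = 3.14159 * 5.5 * 0.86 = 14.859733
Step 3: CDi = 0.732736 / 14.859733 = 0.04931

0.04931


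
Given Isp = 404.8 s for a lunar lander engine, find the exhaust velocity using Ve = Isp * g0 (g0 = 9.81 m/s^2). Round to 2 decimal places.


Step 1: Ve = Isp * g0 = 404.8 * 9.81
Step 2: Ve = 3971.09 m/s

3971.09


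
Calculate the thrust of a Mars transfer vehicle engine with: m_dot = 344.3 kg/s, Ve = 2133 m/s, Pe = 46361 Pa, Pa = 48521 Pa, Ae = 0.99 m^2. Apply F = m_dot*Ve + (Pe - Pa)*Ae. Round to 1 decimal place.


Step 1: Momentum thrust = m_dot * Ve = 344.3 * 2133 = 734391.9 N
Step 2: Pressure thrust = (Pe - Pa) * Ae = (46361 - 48521) * 0.99 = -2138.40 N
Step 3: Total thrust F = 734391.9 + -2138.40 = 732253.5 N

732253.5


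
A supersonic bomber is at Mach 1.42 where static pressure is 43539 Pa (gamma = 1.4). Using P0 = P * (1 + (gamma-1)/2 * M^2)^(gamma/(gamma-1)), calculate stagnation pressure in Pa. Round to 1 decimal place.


Step 1: (gamma-1)/2 * M^2 = 0.2 * 2.0164 = 0.40328
Step 2: 1 + 0.40328 = 1.40328
Step 3: Exponent gamma/(gamma-1) = 3.5
Step 4: P0 = 43539 * 1.40328^3.5 = 142522.6 Pa

142522.6


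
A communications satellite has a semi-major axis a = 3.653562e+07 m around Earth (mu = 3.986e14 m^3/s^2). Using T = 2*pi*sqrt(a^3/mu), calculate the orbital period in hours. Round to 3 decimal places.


Step 1: a^3 / mu = 4.876963e+22 / 3.986e14 = 1.223523e+08
Step 2: sqrt(1.223523e+08) = 11061.2976 s
Step 3: T = 2*pi * 11061.2976 = 69500.18 s
Step 4: T in hours = 69500.18 / 3600 = 19.306 hours

19.306


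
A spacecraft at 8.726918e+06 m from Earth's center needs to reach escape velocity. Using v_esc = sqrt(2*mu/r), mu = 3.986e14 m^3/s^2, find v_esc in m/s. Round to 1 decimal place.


Step 1: 2*mu/r = 2 * 3.986e14 / 8.726918e+06 = 91349546.3118
Step 2: v_esc = sqrt(91349546.3118) = 9557.7 m/s

9557.7


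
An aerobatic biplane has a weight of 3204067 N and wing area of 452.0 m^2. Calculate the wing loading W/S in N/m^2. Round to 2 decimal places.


Step 1: Wing loading = W / S = 3204067 / 452.0
Step 2: Wing loading = 7088.64 N/m^2

7088.64


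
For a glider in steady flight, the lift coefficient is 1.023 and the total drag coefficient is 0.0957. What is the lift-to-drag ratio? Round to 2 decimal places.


Step 1: L/D = CL / CD = 1.023 / 0.0957
Step 2: L/D = 10.69

10.69


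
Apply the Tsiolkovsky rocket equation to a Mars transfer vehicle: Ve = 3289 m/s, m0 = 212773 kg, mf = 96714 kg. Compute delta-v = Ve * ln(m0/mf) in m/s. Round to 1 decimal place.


Step 1: Mass ratio m0/mf = 212773 / 96714 = 2.200023
Step 2: ln(2.200023) = 0.788468
Step 3: delta-v = 3289 * 0.788468 = 2593.3 m/s

2593.3


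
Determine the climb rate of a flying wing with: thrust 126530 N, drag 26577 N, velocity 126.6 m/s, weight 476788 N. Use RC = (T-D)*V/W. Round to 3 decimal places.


Step 1: Excess thrust = T - D = 126530 - 26577 = 99953 N
Step 2: Excess power = 99953 * 126.6 = 12654049.8 W
Step 3: RC = 12654049.8 / 476788 = 26.540 m/s

26.540


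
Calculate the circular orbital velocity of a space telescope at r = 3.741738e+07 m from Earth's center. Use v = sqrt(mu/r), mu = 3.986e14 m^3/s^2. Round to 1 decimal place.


Step 1: mu / r = 3.986e14 / 3.741738e+07 = 10652803.5902
Step 2: v = sqrt(10652803.5902) = 3263.9 m/s

3263.9


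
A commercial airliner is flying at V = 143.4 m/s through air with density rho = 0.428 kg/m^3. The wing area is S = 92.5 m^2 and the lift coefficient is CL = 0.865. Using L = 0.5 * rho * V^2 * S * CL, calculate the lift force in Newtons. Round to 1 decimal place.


Step 1: Calculate dynamic pressure q = 0.5 * 0.428 * 143.4^2 = 0.5 * 0.428 * 20563.56 = 4400.6018 Pa
Step 2: Multiply by wing area and lift coefficient: L = 4400.6018 * 92.5 * 0.865
Step 3: L = 407055.6702 * 0.865 = 352103.2 N

352103.2


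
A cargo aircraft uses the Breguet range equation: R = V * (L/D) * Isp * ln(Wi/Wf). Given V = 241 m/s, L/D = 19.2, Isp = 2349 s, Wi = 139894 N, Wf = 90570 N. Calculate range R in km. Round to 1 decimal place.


Step 1: Coefficient = V * (L/D) * Isp = 241 * 19.2 * 2349 = 10869292.8 m
Step 2: Wi/Wf = 139894 / 90570 = 1.544595
Step 3: ln(1.544595) = 0.434762
Step 4: R = 10869292.8 * 0.434762 = 4725555.0 m = 4725.6 km

4725.6


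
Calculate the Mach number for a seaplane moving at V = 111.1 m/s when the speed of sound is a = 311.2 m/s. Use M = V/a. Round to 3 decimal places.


Step 1: M = V / a = 111.1 / 311.2
Step 2: M = 0.357

0.357


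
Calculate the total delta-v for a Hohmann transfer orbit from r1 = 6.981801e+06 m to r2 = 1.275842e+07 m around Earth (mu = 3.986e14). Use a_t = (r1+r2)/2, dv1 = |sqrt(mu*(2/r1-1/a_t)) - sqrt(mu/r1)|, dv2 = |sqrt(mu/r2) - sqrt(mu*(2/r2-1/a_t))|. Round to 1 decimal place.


Step 1: Transfer semi-major axis a_t = (6.981801e+06 + 1.275842e+07) / 2 = 9.870110e+06 m
Step 2: v1 (circular at r1) = sqrt(mu/r1) = 7555.88 m/s
Step 3: v_t1 = sqrt(mu*(2/r1 - 1/a_t)) = 8590.58 m/s
Step 4: dv1 = |8590.58 - 7555.88| = 1034.7 m/s
Step 5: v2 (circular at r2) = 5589.46 m/s, v_t2 = 4701.03 m/s
Step 6: dv2 = |5589.46 - 4701.03| = 888.44 m/s
Step 7: Total delta-v = 1034.7 + 888.44 = 1923.1 m/s

1923.1


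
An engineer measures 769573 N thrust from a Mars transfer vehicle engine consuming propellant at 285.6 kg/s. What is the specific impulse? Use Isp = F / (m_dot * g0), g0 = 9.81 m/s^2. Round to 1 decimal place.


Step 1: m_dot * g0 = 285.6 * 9.81 = 2801.74
Step 2: Isp = 769573 / 2801.74 = 274.7 s

274.7


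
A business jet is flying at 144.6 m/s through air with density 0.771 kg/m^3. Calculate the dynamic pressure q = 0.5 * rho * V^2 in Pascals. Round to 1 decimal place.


Step 1: V^2 = 144.6^2 = 20909.16
Step 2: q = 0.5 * 0.771 * 20909.16
Step 3: q = 8060.5 Pa

8060.5


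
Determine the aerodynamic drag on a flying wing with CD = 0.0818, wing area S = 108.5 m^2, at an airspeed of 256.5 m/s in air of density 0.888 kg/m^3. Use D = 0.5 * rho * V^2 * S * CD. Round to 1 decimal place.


Step 1: Dynamic pressure q = 0.5 * 0.888 * 256.5^2 = 29211.759 Pa
Step 2: Drag D = q * S * CD = 29211.759 * 108.5 * 0.0818
Step 3: D = 259263.1 N

259263.1


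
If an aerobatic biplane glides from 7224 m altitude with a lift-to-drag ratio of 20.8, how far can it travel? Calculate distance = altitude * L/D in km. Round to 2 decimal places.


Step 1: Glide distance = altitude * L/D = 7224 * 20.8 = 150259.2 m
Step 2: Convert to km: 150259.2 / 1000 = 150.26 km

150.26


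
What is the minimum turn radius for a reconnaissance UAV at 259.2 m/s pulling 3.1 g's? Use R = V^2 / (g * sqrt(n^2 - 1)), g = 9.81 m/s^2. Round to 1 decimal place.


Step 1: V^2 = 259.2^2 = 67184.64
Step 2: n^2 - 1 = 3.1^2 - 1 = 8.61
Step 3: sqrt(8.61) = 2.93428
Step 4: R = 67184.64 / (9.81 * 2.93428) = 2334.0 m

2334.0


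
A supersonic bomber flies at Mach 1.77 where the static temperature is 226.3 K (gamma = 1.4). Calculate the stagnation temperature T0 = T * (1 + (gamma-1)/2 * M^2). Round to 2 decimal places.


Step 1: (gamma-1)/2 = 0.2
Step 2: M^2 = 3.1329
Step 3: 1 + 0.2 * 3.1329 = 1.62658
Step 4: T0 = 226.3 * 1.62658 = 368.10 K

368.10


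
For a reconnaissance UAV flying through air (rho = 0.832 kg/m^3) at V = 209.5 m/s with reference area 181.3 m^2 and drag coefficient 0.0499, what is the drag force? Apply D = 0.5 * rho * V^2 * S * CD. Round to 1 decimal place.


Step 1: Dynamic pressure q = 0.5 * 0.832 * 209.5^2 = 18258.344 Pa
Step 2: Drag D = q * S * CD = 18258.344 * 181.3 * 0.0499
Step 3: D = 165180.9 N

165180.9


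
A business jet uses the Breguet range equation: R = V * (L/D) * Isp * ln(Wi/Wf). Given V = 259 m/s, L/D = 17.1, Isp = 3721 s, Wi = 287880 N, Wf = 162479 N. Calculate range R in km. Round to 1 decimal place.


Step 1: Coefficient = V * (L/D) * Isp = 259 * 17.1 * 3721 = 16479936.9 m
Step 2: Wi/Wf = 287880 / 162479 = 1.771798
Step 3: ln(1.771798) = 0.571995
Step 4: R = 16479936.9 * 0.571995 = 9426440.9 m = 9426.4 km

9426.4


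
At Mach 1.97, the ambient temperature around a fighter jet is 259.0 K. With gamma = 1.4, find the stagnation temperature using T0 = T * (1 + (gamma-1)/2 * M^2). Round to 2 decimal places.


Step 1: (gamma-1)/2 = 0.2
Step 2: M^2 = 3.8809
Step 3: 1 + 0.2 * 3.8809 = 1.77618
Step 4: T0 = 259.0 * 1.77618 = 460.03 K

460.03


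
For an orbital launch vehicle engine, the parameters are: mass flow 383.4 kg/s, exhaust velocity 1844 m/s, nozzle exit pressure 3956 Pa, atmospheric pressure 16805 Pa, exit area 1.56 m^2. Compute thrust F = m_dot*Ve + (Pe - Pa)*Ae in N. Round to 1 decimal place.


Step 1: Momentum thrust = m_dot * Ve = 383.4 * 1844 = 706989.6 N
Step 2: Pressure thrust = (Pe - Pa) * Ae = (3956 - 16805) * 1.56 = -20044.44 N
Step 3: Total thrust F = 706989.6 + -20044.44 = 686945.2 N

686945.2


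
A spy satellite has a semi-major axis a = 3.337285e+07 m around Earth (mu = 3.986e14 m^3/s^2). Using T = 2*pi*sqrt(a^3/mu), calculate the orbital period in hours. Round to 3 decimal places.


Step 1: a^3 / mu = 3.716892e+22 / 3.986e14 = 9.324866e+07
Step 2: sqrt(9.324866e+07) = 9656.5345 s
Step 3: T = 2*pi * 9656.5345 = 60673.8 s
Step 4: T in hours = 60673.8 / 3600 = 16.854 hours

16.854


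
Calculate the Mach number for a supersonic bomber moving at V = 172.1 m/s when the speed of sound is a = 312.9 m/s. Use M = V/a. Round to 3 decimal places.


Step 1: M = V / a = 172.1 / 312.9
Step 2: M = 0.550

0.550


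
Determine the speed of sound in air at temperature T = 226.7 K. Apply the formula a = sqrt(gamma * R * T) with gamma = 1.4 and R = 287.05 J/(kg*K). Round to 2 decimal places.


Step 1: gamma * R * T = 1.4 * 287.05 * 226.7 = 91103.929
Step 2: a = sqrt(91103.929) = 301.83 m/s

301.83


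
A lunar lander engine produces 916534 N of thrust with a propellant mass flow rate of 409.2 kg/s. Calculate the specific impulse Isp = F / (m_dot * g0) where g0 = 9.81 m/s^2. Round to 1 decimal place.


Step 1: m_dot * g0 = 409.2 * 9.81 = 4014.25
Step 2: Isp = 916534 / 4014.25 = 228.3 s

228.3


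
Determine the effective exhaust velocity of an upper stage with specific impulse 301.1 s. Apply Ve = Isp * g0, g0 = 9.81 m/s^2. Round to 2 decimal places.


Step 1: Ve = Isp * g0 = 301.1 * 9.81
Step 2: Ve = 2953.79 m/s

2953.79


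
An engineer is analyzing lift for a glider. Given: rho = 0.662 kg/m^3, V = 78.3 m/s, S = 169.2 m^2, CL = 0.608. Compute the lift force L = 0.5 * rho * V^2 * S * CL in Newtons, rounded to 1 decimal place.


Step 1: Calculate dynamic pressure q = 0.5 * 0.662 * 78.3^2 = 0.5 * 0.662 * 6130.89 = 2029.3246 Pa
Step 2: Multiply by wing area and lift coefficient: L = 2029.3246 * 169.2 * 0.608
Step 3: L = 343361.7206 * 0.608 = 208763.9 N

208763.9


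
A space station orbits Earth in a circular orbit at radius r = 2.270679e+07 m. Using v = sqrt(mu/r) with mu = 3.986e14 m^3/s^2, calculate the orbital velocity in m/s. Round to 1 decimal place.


Step 1: mu / r = 3.986e14 / 2.270679e+07 = 17554220.5657
Step 2: v = sqrt(17554220.5657) = 4189.8 m/s

4189.8


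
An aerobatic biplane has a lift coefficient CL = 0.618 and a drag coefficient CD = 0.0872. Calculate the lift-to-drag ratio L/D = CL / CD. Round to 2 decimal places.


Step 1: L/D = CL / CD = 0.618 / 0.0872
Step 2: L/D = 7.09

7.09


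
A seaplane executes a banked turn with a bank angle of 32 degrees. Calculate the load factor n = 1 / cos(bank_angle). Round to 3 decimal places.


Step 1: Convert 32 degrees to radians = 0.558505
Step 2: cos(32 deg) = 0.848048
Step 3: n = 1 / 0.848048 = 1.179

1.179


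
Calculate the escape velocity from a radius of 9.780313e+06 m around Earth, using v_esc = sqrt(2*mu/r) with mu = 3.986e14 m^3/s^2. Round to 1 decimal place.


Step 1: 2*mu/r = 2 * 3.986e14 / 9.780313e+06 = 81510683.7583
Step 2: v_esc = sqrt(81510683.7583) = 9028.3 m/s

9028.3


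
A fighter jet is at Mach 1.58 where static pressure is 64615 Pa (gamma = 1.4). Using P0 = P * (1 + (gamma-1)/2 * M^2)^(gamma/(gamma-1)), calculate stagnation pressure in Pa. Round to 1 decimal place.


Step 1: (gamma-1)/2 * M^2 = 0.2 * 2.4964 = 0.49928
Step 2: 1 + 0.49928 = 1.49928
Step 3: Exponent gamma/(gamma-1) = 3.5
Step 4: P0 = 64615 * 1.49928^3.5 = 266638.6 Pa

266638.6


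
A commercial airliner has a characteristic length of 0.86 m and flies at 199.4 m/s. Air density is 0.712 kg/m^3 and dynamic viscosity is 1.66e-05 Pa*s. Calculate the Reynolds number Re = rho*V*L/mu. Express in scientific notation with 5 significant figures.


Step 1: Numerator = rho * V * L = 0.712 * 199.4 * 0.86 = 122.096608
Step 2: Re = 122.096608 / 1.66e-05
Step 3: Re = 7.3552e+06

7.3552e+06


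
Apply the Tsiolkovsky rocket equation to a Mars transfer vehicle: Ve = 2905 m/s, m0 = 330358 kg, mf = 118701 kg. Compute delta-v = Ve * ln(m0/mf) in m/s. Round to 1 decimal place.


Step 1: Mass ratio m0/mf = 330358 / 118701 = 2.783111
Step 2: ln(2.783111) = 1.023569
Step 3: delta-v = 2905 * 1.023569 = 2973.5 m/s

2973.5
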